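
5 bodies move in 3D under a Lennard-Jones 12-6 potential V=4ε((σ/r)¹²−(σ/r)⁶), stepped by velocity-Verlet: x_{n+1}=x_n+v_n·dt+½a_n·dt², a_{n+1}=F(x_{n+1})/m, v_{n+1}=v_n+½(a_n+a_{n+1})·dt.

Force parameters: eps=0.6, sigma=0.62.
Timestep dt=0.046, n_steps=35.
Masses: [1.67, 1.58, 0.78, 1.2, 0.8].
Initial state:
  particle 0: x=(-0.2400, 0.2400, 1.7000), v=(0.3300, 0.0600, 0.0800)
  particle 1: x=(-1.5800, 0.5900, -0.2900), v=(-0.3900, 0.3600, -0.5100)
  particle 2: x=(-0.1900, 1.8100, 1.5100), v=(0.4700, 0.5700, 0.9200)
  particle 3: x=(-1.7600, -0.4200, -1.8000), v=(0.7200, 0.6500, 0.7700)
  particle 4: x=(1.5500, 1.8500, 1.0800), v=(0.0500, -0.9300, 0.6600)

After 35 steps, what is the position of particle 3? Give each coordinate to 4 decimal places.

step 0: x0=(-0.2400, 0.2400, 1.7000) x1=(-1.5800, 0.5900, -0.2900) x2=(-0.1900, 1.8100, 1.5100) x3=(-1.7600, -0.4200, -1.8000) x4=(1.5500, 1.8500, 1.0800)
step 1: x0=(-0.2248, 0.2428, 1.7037) x1=(-1.5979, 0.6066, -0.3135) x2=(-0.1684, 1.8362, 1.5523) x3=(-1.7269, -0.3901, -1.7646) x4=(1.5523, 1.8072, 1.1104)
step 2: x0=(-0.2096, 0.2456, 1.7073) x1=(-1.6159, 0.6231, -0.3369) x2=(-0.1467, 1.8623, 1.5946) x3=(-1.6938, -0.3602, -1.7291) x4=(1.5545, 1.7644, 1.1407)
step 3: x0=(-0.1945, 0.2485, 1.7110) x1=(-1.6338, 0.6396, -0.3604) x2=(-0.1250, 1.8883, 1.6369) x3=(-1.6606, -0.3302, -1.6936) x4=(1.5567, 1.7216, 1.1711)
step 4: x0=(-0.1793, 0.2514, 1.7147) x1=(-1.6518, 0.6561, -0.3840) x2=(-0.1032, 1.9142, 1.6792) x3=(-1.6275, -0.3003, -1.6581) x4=(1.5589, 1.6789, 1.2015)
step 5: x0=(-0.1641, 0.2543, 1.7183) x1=(-1.6697, 0.6726, -0.4075) x2=(-0.0815, 1.9401, 1.7215) x3=(-1.5944, -0.2703, -1.6226) x4=(1.5610, 1.6361, 1.2319)
step 6: x0=(-0.1489, 0.2572, 1.7220) x1=(-1.6876, 0.6891, -0.4311) x2=(-0.0596, 1.9659, 1.7638) x3=(-1.5613, -0.2402, -1.5870) x4=(1.5630, 1.5933, 1.2624)
step 7: x0=(-0.1337, 0.2602, 1.7257) x1=(-1.7056, 0.7055, -0.4548) x2=(-0.0378, 1.9917, 1.8061) x3=(-1.5281, -0.2101, -1.5513) x4=(1.5650, 1.5505, 1.2928)
step 8: x0=(-0.1185, 0.2632, 1.7293) x1=(-1.7235, 0.7218, -0.4785) x2=(-0.0159, 2.0173, 1.8483) x3=(-1.4950, -0.1800, -1.5155) x4=(1.5670, 1.5078, 1.3233)
step 9: x0=(-0.1033, 0.2662, 1.7330) x1=(-1.7414, 0.7381, -0.5023) x2=(0.0061, 2.0430, 1.8905) x3=(-1.4620, -0.1497, -1.4796) x4=(1.5689, 1.4650, 1.3537)
step 10: x0=(-0.0881, 0.2693, 1.7366) x1=(-1.7592, 0.7543, -0.5261) x2=(0.0280, 2.0686, 1.9327) x3=(-1.4289, -0.1193, -1.4436) x4=(1.5708, 1.4222, 1.3842)
step 11: x0=(-0.0729, 0.2723, 1.7403) x1=(-1.7771, 0.7704, -0.5501) x2=(0.0501, 2.0941, 1.9749) x3=(-1.3959, -0.0888, -1.4075) x4=(1.5726, 1.3795, 1.4147)
step 12: x0=(-0.0576, 0.2754, 1.7439) x1=(-1.7948, 0.7864, -0.5743) x2=(0.0721, 2.1196, 2.0171) x3=(-1.3630, -0.0581, -1.3712) x4=(1.5744, 1.3368, 1.4452)
step 13: x0=(-0.0424, 0.2785, 1.7476) x1=(-1.8125, 0.8022, -0.5985) x2=(0.0942, 2.1450, 2.0593) x3=(-1.3302, -0.0272, -1.3346) x4=(1.5761, 1.2940, 1.4758)
step 14: x0=(-0.0272, 0.2816, 1.7512) x1=(-1.8301, 0.8178, -0.6230) x2=(0.1163, 2.1704, 2.1014) x3=(-1.2976, 0.0039, -1.2979) x4=(1.5778, 1.2513, 1.5063)
step 15: x0=(-0.0119, 0.2848, 1.7549) x1=(-1.8475, 0.8332, -0.6476) x2=(0.1384, 2.1958, 2.1435) x3=(-1.2651, 0.0354, -1.2609) x4=(1.5794, 1.2086, 1.5369)
step 16: x0=(0.0034, 0.2879, 1.7586) x1=(-1.8648, 0.8483, -0.6724) x2=(0.1605, 2.2211, 2.1856) x3=(-1.2329, 0.0672, -1.2237) x4=(1.5810, 1.1658, 1.5674)
step 17: x0=(0.0186, 0.2911, 1.7622) x1=(-1.8818, 0.8632, -0.6975) x2=(0.1827, 2.2464, 2.2277) x3=(-1.2009, 0.0993, -1.1862) x4=(1.5825, 1.1231, 1.5980)
step 18: x0=(0.0339, 0.2943, 1.7659) x1=(-1.8985, 0.8778, -0.7227) x2=(0.2049, 2.2716, 2.2698) x3=(-1.1693, 0.1318, -1.1484) x4=(1.5840, 1.0804, 1.6286)
step 19: x0=(0.0492, 0.2975, 1.7695) x1=(-1.9150, 0.8920, -0.7480) x2=(0.2271, 2.2969, 2.3119) x3=(-1.1381, 0.1647, -1.1105) x4=(1.5854, 1.0376, 1.6592)
step 20: x0=(0.0646, 0.3007, 1.7732) x1=(-1.9312, 0.9060, -0.7735) x2=(0.2493, 2.3221, 2.3540) x3=(-1.1073, 0.1980, -1.0723) x4=(1.5868, 0.9949, 1.6898)
step 21: x0=(0.0799, 0.3039, 1.7768) x1=(-1.9470, 0.9197, -0.7992) x2=(0.2715, 2.3473, 2.3960) x3=(-1.0770, 0.2317, -1.0340) x4=(1.5881, 0.9521, 1.7205)
step 22: x0=(0.0953, 0.3072, 1.7805) x1=(-1.9625, 0.9332, -0.8249) x2=(0.2937, 2.3724, 2.4381) x3=(-1.0470, 0.2657, -0.9955) x4=(1.5893, 0.9094, 1.7511)
step 23: x0=(0.1108, 0.3104, 1.7841) x1=(-1.9777, 0.9464, -0.8507) x2=(0.3160, 2.3976, 2.4801) x3=(-1.0175, 0.3000, -0.9570) x4=(1.5905, 0.8666, 1.7817)
step 24: x0=(0.1262, 0.3137, 1.7878) x1=(-1.9926, 0.9594, -0.8765) x2=(0.3382, 2.4227, 2.5221) x3=(-0.9884, 0.3346, -0.9185) x4=(1.5915, 0.8237, 1.8124)
step 25: x0=(0.1417, 0.3170, 1.7914) x1=(-2.0072, 0.9722, -0.9023) x2=(0.3605, 2.4478, 2.5642) x3=(-0.9597, 0.3694, -0.8799) x4=(1.5925, 0.7809, 1.8430)
step 26: x0=(0.1573, 0.3204, 1.7951) x1=(-2.0215, 0.9849, -0.9282) x2=(0.3827, 2.4729, 2.6062) x3=(-0.9312, 0.4044, -0.8413) x4=(1.5934, 0.7380, 1.8736)
step 27: x0=(0.1729, 0.3237, 1.7988) x1=(-2.0357, 0.9975, -0.9540) x2=(0.4050, 2.4980, 2.6482) x3=(-0.9031, 0.4396, -0.8028) x4=(1.5941, 0.6951, 1.9043)
step 28: x0=(0.1886, 0.3271, 1.8024) x1=(-2.0496, 1.0100, -0.9797) x2=(0.4272, 2.5231, 2.6902) x3=(-0.8751, 0.4748, -0.7643) x4=(1.5947, 0.6522, 1.9349)
step 29: x0=(0.2043, 0.3304, 1.8061) x1=(-2.0635, 1.0224, -1.0055) x2=(0.4495, 2.5481, 2.7322) x3=(-0.8474, 0.5102, -0.7258) x4=(1.5951, 0.6092, 1.9655)
step 30: x0=(0.2202, 0.3339, 1.8098) x1=(-2.0772, 1.0348, -1.0312) x2=(0.4717, 2.5732, 2.7742) x3=(-0.8198, 0.5456, -0.6873) x4=(1.5954, 0.5663, 1.9961)
step 31: x0=(0.2361, 0.3373, 1.8135) x1=(-2.0908, 1.0471, -1.0569) x2=(0.4940, 2.5982, 2.8162) x3=(-0.7924, 0.5810, -0.6489) x4=(1.5954, 0.5232, 2.0267)
step 32: x0=(0.2521, 0.3407, 1.8172) x1=(-2.1043, 1.0594, -1.0826) x2=(0.5163, 2.6233, 2.8582) x3=(-0.7650, 0.6165, -0.6105) x4=(1.5953, 0.4802, 2.0572)
step 33: x0=(0.2683, 0.3442, 1.8209) x1=(-2.1178, 1.0717, -1.1083) x2=(0.5385, 2.6483, 2.9002) x3=(-0.7378, 0.6521, -0.5722) x4=(1.5949, 0.4371, 2.0877)
step 34: x0=(0.2845, 0.3476, 1.8247) x1=(-2.1312, 1.0840, -1.1339) x2=(0.5608, 2.6734, 2.9422) x3=(-0.7105, 0.6876, -0.5338) x4=(1.5943, 0.3940, 2.1182)
step 35: x0=(0.3009, 0.3511, 1.8284) x1=(-2.1446, 1.0962, -1.1595) x2=(0.5831, 2.6984, 2.9842) x3=(-0.6834, 0.7232, -0.4955) x4=(1.5934, 0.3510, 2.1486)

(-0.6834, 0.7232, -0.4955)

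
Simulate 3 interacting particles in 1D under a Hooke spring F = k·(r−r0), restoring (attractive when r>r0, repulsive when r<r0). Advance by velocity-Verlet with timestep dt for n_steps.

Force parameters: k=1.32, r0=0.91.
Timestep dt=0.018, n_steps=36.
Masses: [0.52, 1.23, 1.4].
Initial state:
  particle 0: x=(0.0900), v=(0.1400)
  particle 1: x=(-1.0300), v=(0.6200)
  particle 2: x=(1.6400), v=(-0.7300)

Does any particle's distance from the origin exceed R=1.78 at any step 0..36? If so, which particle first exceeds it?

no

step 0: x0=(0.0900) x1=(-1.0300) x2=(1.6400)
step 1: x0=(0.0927) x1=(-1.0185) x2=(1.6265)
step 2: x0=(0.0957) x1=(-1.0063) x2=(1.6123)
step 3: x0=(0.0991) x1=(-0.9935) x2=(1.5973)
step 4: x0=(0.1028) x1=(-0.9800) x2=(1.5817)
step 5: x0=(0.1069) x1=(-0.9659) x2=(1.5654)
step 6: x0=(0.1113) x1=(-0.9511) x2=(1.5484)
step 7: x0=(0.1159) x1=(-0.9358) x2=(1.5308)
step 8: x0=(0.1209) x1=(-0.9199) x2=(1.5126)
step 9: x0=(0.1261) x1=(-0.9034) x2=(1.4937)
step 10: x0=(0.1317) x1=(-0.8863) x2=(1.4743)
step 11: x0=(0.1375) x1=(-0.8687) x2=(1.4542)
step 12: x0=(0.1435) x1=(-0.8505) x2=(1.4337)
step 13: x0=(0.1498) x1=(-0.8319) x2=(1.4125)
step 14: x0=(0.1564) x1=(-0.8128) x2=(1.3909)
step 15: x0=(0.1631) x1=(-0.7932) x2=(1.3688)
step 16: x0=(0.1701) x1=(-0.7731) x2=(1.3462)
step 17: x0=(0.1772) x1=(-0.7526) x2=(1.3231)
step 18: x0=(0.1846) x1=(-0.7317) x2=(1.2996)
step 19: x0=(0.1920) x1=(-0.7104) x2=(1.2758)
step 20: x0=(0.1997) x1=(-0.6888) x2=(1.2515)
step 21: x0=(0.2075) x1=(-0.6668) x2=(1.2269)
step 22: x0=(0.2153) x1=(-0.6444) x2=(1.2019)
step 23: x0=(0.2233) x1=(-0.6218) x2=(1.1766)
step 24: x0=(0.2314) x1=(-0.5988) x2=(1.1511)
step 25: x0=(0.2396) x1=(-0.5756) x2=(1.1253)
step 26: x0=(0.2478) x1=(-0.5522) x2=(1.0992)
step 27: x0=(0.2561) x1=(-0.5285) x2=(1.0730)
step 28: x0=(0.2643) x1=(-0.5047) x2=(1.0465)
step 29: x0=(0.2726) x1=(-0.4806) x2=(1.0199)
step 30: x0=(0.2809) x1=(-0.4565) x2=(0.9932)
step 31: x0=(0.2892) x1=(-0.4321) x2=(0.9664)
step 32: x0=(0.2974) x1=(-0.4077) x2=(0.9395)
step 33: x0=(0.3056) x1=(-0.3832) x2=(0.9125)
step 34: x0=(0.3137) x1=(-0.3587) x2=(0.8855)
step 35: x0=(0.3218) x1=(-0.3341) x2=(0.8585)
step 36: x0=(0.3297) x1=(-0.3095) x2=(0.8316)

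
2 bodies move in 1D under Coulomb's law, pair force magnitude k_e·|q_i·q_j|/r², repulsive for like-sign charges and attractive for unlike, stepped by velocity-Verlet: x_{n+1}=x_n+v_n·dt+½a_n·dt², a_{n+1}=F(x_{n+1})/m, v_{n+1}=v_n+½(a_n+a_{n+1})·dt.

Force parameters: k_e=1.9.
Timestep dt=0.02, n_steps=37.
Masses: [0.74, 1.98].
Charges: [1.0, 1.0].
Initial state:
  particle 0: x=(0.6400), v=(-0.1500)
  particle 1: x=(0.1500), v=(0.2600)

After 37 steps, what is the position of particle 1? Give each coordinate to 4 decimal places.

step 0: x0=(0.6400) x1=(0.1500)
step 1: x0=(0.6391) x1=(0.1544)
step 2: x0=(0.6426) x1=(0.1572)
step 3: x0=(0.6505) x1=(0.1583)
step 4: x0=(0.6626) x1=(0.1579)
step 5: x0=(0.6788) x1=(0.1559)
step 6: x0=(0.6987) x1=(0.1526)
step 7: x0=(0.7220) x1=(0.1479)
step 8: x0=(0.7484) x1=(0.1421)
step 9: x0=(0.7777) x1=(0.1352)
step 10: x0=(0.8094) x1=(0.1275)
step 11: x0=(0.8434) x1=(0.1189)
step 12: x0=(0.8793) x1=(0.1095)
step 13: x0=(0.9169) x1=(0.0995)
step 14: x0=(0.9561) x1=(0.0890)
step 15: x0=(0.9966) x1=(0.0779)
step 16: x0=(1.0384) x1=(0.0664)
step 17: x0=(1.0812) x1=(0.0544)
step 18: x0=(1.1250) x1=(0.0421)
step 19: x0=(1.1697) x1=(0.0295)
step 20: x0=(1.2152) x1=(0.0166)
step 21: x0=(1.2614) x1=(0.0034)
step 22: x0=(1.3082) x1=(-0.0100)
step 23: x0=(1.3557) x1=(-0.0237)
step 24: x0=(1.4037) x1=(-0.0375)
step 25: x0=(1.4521) x1=(-0.0516)
step 26: x0=(1.5010) x1=(-0.0658)
step 27: x0=(1.5504) x1=(-0.0801)
step 28: x0=(1.6001) x1=(-0.0946)
step 29: x0=(1.6502) x1=(-0.1093)
step 30: x0=(1.7006) x1=(-0.1240)
step 31: x0=(1.7514) x1=(-0.1389)
step 32: x0=(1.8024) x1=(-0.1539)
step 33: x0=(1.8536) x1=(-0.1690)
step 34: x0=(1.9052) x1=(-0.1842)
step 35: x0=(1.9570) x1=(-0.1994)
step 36: x0=(2.0089) x1=(-0.2148)
step 37: x0=(2.0611) x1=(-0.2302)

(-0.2302)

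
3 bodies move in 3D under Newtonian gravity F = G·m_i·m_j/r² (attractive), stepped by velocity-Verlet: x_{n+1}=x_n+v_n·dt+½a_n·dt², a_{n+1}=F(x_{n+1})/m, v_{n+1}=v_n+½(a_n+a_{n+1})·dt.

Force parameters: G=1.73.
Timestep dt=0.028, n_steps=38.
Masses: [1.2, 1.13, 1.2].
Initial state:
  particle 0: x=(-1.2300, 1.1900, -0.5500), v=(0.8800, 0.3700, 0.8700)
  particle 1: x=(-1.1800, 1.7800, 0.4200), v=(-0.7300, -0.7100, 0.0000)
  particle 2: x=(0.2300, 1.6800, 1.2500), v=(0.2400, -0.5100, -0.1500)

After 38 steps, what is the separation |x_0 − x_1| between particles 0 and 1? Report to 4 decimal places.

step 0: x0=(-1.2300, 1.1900, -0.5500) x1=(-1.1800, 1.7800, 0.4200) x2=(0.2300, 1.6800, 1.2500)
step 1: x0=(-1.2052, 1.2007, -0.5250) x1=(-1.2002, 1.7598, 0.4196) x2=(0.2364, 1.6657, 1.2455)
step 2: x0=(-1.1803, 1.2121, -0.4987) x1=(-1.2199, 1.7388, 0.4184) x2=(0.2421, 1.6514, 1.2406)
step 3: x0=(-1.1552, 1.2243, -0.4710) x1=(-1.2391, 1.7171, 0.4161) x2=(0.2472, 1.6370, 1.2351)
step 4: x0=(-1.1300, 1.2372, -0.4418) x1=(-1.2576, 1.6946, 0.4128) x2=(0.2515, 1.6226, 1.2292)
step 5: x0=(-1.1049, 1.2509, -0.4108) x1=(-1.2754, 1.6713, 0.4083) x2=(0.2553, 1.6082, 1.2227)
step 6: x0=(-1.0798, 1.2655, -0.3781) x1=(-1.2924, 1.6472, 0.4023) x2=(0.2583, 1.5938, 1.2157)
step 7: x0=(-1.0549, 1.2809, -0.3435) x1=(-1.3084, 1.6221, 0.3949) x2=(0.2607, 1.5793, 1.2083)
step 8: x0=(-1.0305, 1.2973, -0.3067) x1=(-1.3234, 1.5962, 0.3857) x2=(0.2624, 1.5647, 1.2003)
step 9: x0=(-1.0066, 1.3145, -0.2676) x1=(-1.3369, 1.5693, 0.3747) x2=(0.2634, 1.5501, 1.1917)
step 10: x0=(-0.9836, 1.3327, -0.2260) x1=(-1.3488, 1.5415, 0.3615) x2=(0.2637, 1.5355, 1.1827)
step 11: x0=(-0.9617, 1.3518, -0.1817) x1=(-1.3587, 1.5128, 0.3461) x2=(0.2633, 1.5208, 1.1731)
step 12: x0=(-0.9415, 1.3717, -0.1345) x1=(-1.3661, 1.4832, 0.3281) x2=(0.2621, 1.5060, 1.1629)
step 13: x0=(-0.9234, 1.3923, -0.0841) x1=(-1.3705, 1.4530, 0.3075) x2=(0.2602, 1.4913, 1.1521)
step 14: x0=(-0.9082, 1.4134, -0.0305) x1=(-1.3709, 1.4223, 0.2841) x2=(0.2575, 1.4764, 1.1408)
step 15: x0=(-0.8965, 1.4346, 0.0262) x1=(-1.3667, 1.3915, 0.2579) x2=(0.2540, 1.4616, 1.1288)
step 16: x0=(-0.8894, 1.4553, 0.0859) x1=(-1.3567, 1.3613, 0.2295) x2=(0.2496, 1.4467, 1.1161)
step 17: x0=(-0.8876, 1.4749, 0.1477) x1=(-1.3402, 1.3323, 0.1993) x2=(0.2443, 1.4318, 1.1028)
step 18: x0=(-0.8915, 1.4924, 0.2108) x1=(-1.3165, 1.3054, 0.1687) x2=(0.2381, 1.4169, 1.0887)
step 19: x0=(-0.9013, 1.5071, 0.2738) x1=(-1.2855, 1.2816, 0.1389) x2=(0.2308, 1.4020, 1.0740)
step 20: x0=(-0.9163, 1.5183, 0.3351) x1=(-1.2479, 1.2615, 0.1116) x2=(0.2224, 1.3871, 1.0585)
step 21: x0=(-0.9352, 1.5257, 0.3938) x1=(-1.2048, 1.2453, 0.0880) x2=(0.2129, 1.3723, 1.0422)
step 22: x0=(-0.9567, 1.5295, 0.4490) x1=(-1.1576, 1.2329, 0.0688) x2=(0.2021, 1.3576, 1.0252)
step 23: x0=(-0.9796, 1.5299, 0.5006) x1=(-1.1077, 1.2240, 0.0543) x2=(0.1901, 1.3429, 1.0075)
step 24: x0=(-1.0027, 1.5275, 0.5485) x1=(-1.0561, 1.2180, 0.0443) x2=(0.1767, 1.3284, 0.9890)
step 25: x0=(-1.0252, 1.5227, 0.5932) x1=(-1.0035, 1.2144, 0.0387) x2=(0.1618, 1.3139, 0.9699)
step 26: x0=(-1.0467, 1.5158, 0.6348) x1=(-0.9504, 1.2129, 0.0371) x2=(0.1455, 1.2996, 0.9499)
step 27: x0=(-1.0667, 1.5073, 0.6737) x1=(-0.8973, 1.2129, 0.0391) x2=(0.1276, 1.2854, 0.9293)
step 28: x0=(-1.0850, 1.4974, 0.7102) x1=(-0.8442, 1.2144, 0.0445) x2=(0.1080, 1.2714, 0.9078)
step 29: x0=(-1.1015, 1.4863, 0.7446) x1=(-0.7913, 1.2169, 0.0530) x2=(0.0867, 1.2575, 0.8856)
step 30: x0=(-1.1159, 1.4741, 0.7771) x1=(-0.7386, 1.2202, 0.0644) x2=(0.0636, 1.2437, 0.8626)
step 31: x0=(-1.1283, 1.4612, 0.8079) x1=(-0.6860, 1.2243, 0.0786) x2=(0.0386, 1.2302, 0.8386)
step 32: x0=(-1.1386, 1.4475, 0.8371) x1=(-0.6334, 1.2290, 0.0956) x2=(0.0114, 1.2169, 0.8136)
step 33: x0=(-1.1467, 1.4331, 0.8648) x1=(-0.5807, 1.2341, 0.1154) x2=(-0.0180, 1.2038, 0.7873)
step 34: x0=(-1.1527, 1.4182, 0.8911) x1=(-0.5276, 1.2394, 0.1382) x2=(-0.0498, 1.1911, 0.7597)
step 35: x0=(-1.1564, 1.4027, 0.9161) x1=(-0.4740, 1.2450, 0.1643) x2=(-0.0844, 1.1787, 0.7302)
step 36: x0=(-1.1580, 1.3867, 0.9399) x1=(-0.4195, 1.2504, 0.1944) x2=(-0.1221, 1.1670, 0.6983)
step 37: x0=(-1.1572, 1.3703, 0.9623) x1=(-0.3636, 1.2553, 0.2295) x2=(-0.1634, 1.1561, 0.6630)
step 38: x0=(-1.1542, 1.3534, 0.9835) x1=(-0.3060, 1.2590, 0.2716) x2=(-0.2086, 1.1468, 0.6223)

1.1114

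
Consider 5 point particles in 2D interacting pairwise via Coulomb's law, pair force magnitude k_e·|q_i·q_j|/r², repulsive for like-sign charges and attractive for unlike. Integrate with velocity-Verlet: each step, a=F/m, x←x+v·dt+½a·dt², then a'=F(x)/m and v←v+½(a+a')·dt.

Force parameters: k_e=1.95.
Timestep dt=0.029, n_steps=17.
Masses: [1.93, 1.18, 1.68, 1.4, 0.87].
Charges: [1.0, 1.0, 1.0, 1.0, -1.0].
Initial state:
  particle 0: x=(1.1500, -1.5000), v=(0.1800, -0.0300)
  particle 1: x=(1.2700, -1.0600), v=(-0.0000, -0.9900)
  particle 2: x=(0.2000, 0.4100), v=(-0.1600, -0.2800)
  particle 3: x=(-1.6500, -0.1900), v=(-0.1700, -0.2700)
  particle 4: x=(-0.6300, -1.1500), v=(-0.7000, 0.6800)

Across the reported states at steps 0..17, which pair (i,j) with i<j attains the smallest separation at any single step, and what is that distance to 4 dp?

pair (0,1), distance 0.4219

step 0: x0=(1.1500, -1.5000) x1=(1.2700, -1.0600) x2=(0.2000, 0.4100) x3=(-1.6500, -0.1900) x4=(-0.6300, -1.1500)
step 1: x0=(1.1546, -1.5029) x1=(1.2709, -1.0857) x2=(0.1953, 0.4020) x3=(-1.6550, -0.1980) x4=(-0.6500, -1.1297)
step 2: x0=(1.1580, -1.5104) x1=(1.2738, -1.1046) x2=(0.1904, 0.3942) x3=(-1.6600, -0.2065) x4=(-0.6693, -1.1083)
step 3: x0=(1.1599, -1.5225) x1=(1.2788, -1.1164) x2=(0.1853, 0.3867) x3=(-1.6651, -0.2154) x4=(-0.6881, -1.0858)
step 4: x0=(1.1605, -1.5394) x1=(1.2860, -1.1211) x2=(0.1800, 0.3793) x3=(-1.6702, -0.2248) x4=(-0.7064, -1.0621)
step 5: x0=(1.1597, -1.5607) x1=(1.2954, -1.1192) x2=(0.1746, 0.3722) x3=(-1.6753, -0.2347) x4=(-0.7242, -1.0372)
step 6: x0=(1.1577, -1.5859) x1=(1.3067, -1.1114) x2=(0.1689, 0.3652) x3=(-1.6803, -0.2450) x4=(-0.7417, -1.0112)
step 7: x0=(1.1546, -1.6146) x1=(1.3197, -1.0986) x2=(0.1630, 0.3585) x3=(-1.6852, -0.2559) x4=(-0.7589, -0.9839)
step 8: x0=(1.1506, -1.6461) x1=(1.3343, -1.0816) x2=(0.1569, 0.3519) x3=(-1.6900, -0.2673) x4=(-0.7759, -0.9553)
step 9: x0=(1.1458, -1.6800) x1=(1.3501, -1.0612) x2=(0.1505, 0.3455) x3=(-1.6945, -0.2793) x4=(-0.7928, -0.9255)
step 10: x0=(1.1404, -1.7160) x1=(1.3671, -1.0380) x2=(0.1439, 0.3392) x3=(-1.6988, -0.2918) x4=(-0.8096, -0.8943)
step 11: x0=(1.1344, -1.7537) x1=(1.3851, -1.0126) x2=(0.1370, 0.3331) x3=(-1.7028, -0.3050) x4=(-0.8265, -0.8618)
step 12: x0=(1.1279, -1.7927) x1=(1.4039, -0.9853) x2=(0.1298, 0.3271) x3=(-1.7064, -0.3187) x4=(-0.8437, -0.8280)
step 13: x0=(1.1210, -1.8330) x1=(1.4235, -0.9565) x2=(0.1223, 0.3213) x3=(-1.7094, -0.3330) x4=(-0.8612, -0.7927)
step 14: x0=(1.1138, -1.8743) x1=(1.4437, -0.9265) x2=(0.1145, 0.3156) x3=(-1.7119, -0.3480) x4=(-0.8793, -0.7561)
step 15: x0=(1.1063, -1.9165) x1=(1.4647, -0.8955) x2=(0.1063, 0.3100) x3=(-1.7136, -0.3636) x4=(-0.8980, -0.7180)
step 16: x0=(1.0986, -1.9595) x1=(1.4862, -0.8636) x2=(0.0978, 0.3044) x3=(-1.7145, -0.3799) x4=(-0.9177, -0.6785)
step 17: x0=(1.0906, -2.0031) x1=(1.5082, -0.8311) x2=(0.0888, 0.2990) x3=(-1.7144, -0.3967) x4=(-0.9385, -0.6377)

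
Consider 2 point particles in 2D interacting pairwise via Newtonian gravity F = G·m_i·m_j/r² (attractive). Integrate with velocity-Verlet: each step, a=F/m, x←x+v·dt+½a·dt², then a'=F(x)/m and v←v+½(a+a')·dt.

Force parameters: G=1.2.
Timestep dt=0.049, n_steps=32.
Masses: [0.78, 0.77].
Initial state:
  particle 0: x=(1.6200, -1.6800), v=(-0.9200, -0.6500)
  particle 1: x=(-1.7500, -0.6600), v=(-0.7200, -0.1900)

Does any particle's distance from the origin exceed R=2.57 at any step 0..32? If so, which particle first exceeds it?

yes, particle 1

step 0: x0=(1.6200, -1.6800) x1=(-1.7500, -0.6600)
step 1: x0=(1.5748, -1.7118) x1=(-1.7852, -0.6693)
step 2: x0=(1.5295, -1.7436) x1=(-1.8202, -0.6787)
step 3: x0=(1.4840, -1.7753) x1=(-1.8551, -0.6882)
step 4: x0=(1.4383, -1.8070) x1=(-1.8897, -0.6977)
step 5: x0=(1.3925, -1.8386) x1=(-1.9242, -0.7072)
step 6: x0=(1.3464, -1.8701) x1=(-1.9586, -0.7169)
step 7: x0=(1.3002, -1.9016) x1=(-1.9927, -0.7265)
step 8: x0=(1.2539, -1.9330) x1=(-2.0267, -0.7363)
step 9: x0=(1.2074, -1.9644) x1=(-2.0605, -0.7461)
step 10: x0=(1.1606, -1.9957) x1=(-2.0941, -0.7559)
step 11: x0=(1.1138, -2.0269) x1=(-2.1276, -0.7659)
step 12: x0=(1.0667, -2.0581) x1=(-2.1609, -0.7759)
step 13: x0=(1.0195, -2.0892) x1=(-2.1940, -0.7859)
step 14: x0=(0.9721, -2.1202) x1=(-2.2269, -0.7961)
step 15: x0=(0.9246, -2.1512) x1=(-2.2597, -0.8063)
step 16: x0=(0.8768, -2.1821) x1=(-2.2923, -0.8166)
step 17: x0=(0.8289, -2.2129) x1=(-2.3247, -0.8269)
step 18: x0=(0.7809, -2.2436) x1=(-2.3570, -0.8374)
step 19: x0=(0.7326, -2.2743) x1=(-2.3890, -0.8479)
step 20: x0=(0.6842, -2.3049) x1=(-2.4209, -0.8585)
step 21: x0=(0.6356, -2.3354) x1=(-2.4527, -0.8692)
step 22: x0=(0.5868, -2.3658) x1=(-2.4842, -0.8799)
step 23: x0=(0.5379, -2.3961) x1=(-2.5156, -0.8908)
step 24: x0=(0.4888, -2.4264) x1=(-2.5468, -0.9017)
step 25: x0=(0.4395, -2.4566) x1=(-2.5779, -0.9127)
step 26: x0=(0.3901, -2.4866) x1=(-2.6087, -0.9238)
step 27: x0=(0.3405, -2.5166) x1=(-2.6394, -0.9350)
step 28: x0=(0.2907, -2.5465) x1=(-2.6699, -0.9463)
step 29: x0=(0.2407, -2.5763) x1=(-2.7002, -0.9577)
step 30: x0=(0.1906, -2.6060) x1=(-2.7304, -0.9691)
step 31: x0=(0.1403, -2.6357) x1=(-2.7604, -0.9807)
step 32: x0=(0.0898, -2.6652) x1=(-2.7902, -0.9924)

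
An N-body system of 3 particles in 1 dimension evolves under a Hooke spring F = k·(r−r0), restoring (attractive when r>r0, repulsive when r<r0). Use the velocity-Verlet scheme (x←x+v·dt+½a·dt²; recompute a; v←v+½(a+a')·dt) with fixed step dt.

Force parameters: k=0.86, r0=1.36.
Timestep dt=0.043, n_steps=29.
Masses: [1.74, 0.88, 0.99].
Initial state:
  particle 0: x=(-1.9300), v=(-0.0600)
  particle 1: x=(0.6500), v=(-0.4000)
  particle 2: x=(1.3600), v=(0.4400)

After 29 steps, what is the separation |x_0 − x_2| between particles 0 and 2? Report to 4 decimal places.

1.9421

step 0: x0=(-1.9300) x1=(0.6500) x2=(1.3600)
step 1: x0=(-1.9311) x1=(0.6311) x2=(1.3779)
step 2: x0=(-1.9294) x1=(0.6089) x2=(1.3936)
step 3: x0=(-1.9248) x1=(0.5836) x2=(1.4072)
step 4: x0=(-1.9173) x1=(0.5552) x2=(1.4184)
step 5: x0=(-1.9070) x1=(0.5239) x2=(1.4272)
step 6: x0=(-1.8940) x1=(0.4899) x2=(1.4336)
step 7: x0=(-1.8782) x1=(0.4532) x2=(1.4375)
step 8: x0=(-1.8597) x1=(0.4141) x2=(1.4389)
step 9: x0=(-1.8386) x1=(0.3728) x2=(1.4377)
step 10: x0=(-1.8150) x1=(0.3294) x2=(1.4339)
step 11: x0=(-1.7890) x1=(0.2841) x2=(1.4274)
step 12: x0=(-1.7606) x1=(0.2371) x2=(1.4184)
step 13: x0=(-1.7299) x1=(0.1886) x2=(1.4067)
step 14: x0=(-1.6971) x1=(0.1389) x2=(1.3923)
step 15: x0=(-1.6623) x1=(0.0882) x2=(1.3754)
step 16: x0=(-1.6256) x1=(0.0366) x2=(1.3559)
step 17: x0=(-1.5872) x1=(-0.0157) x2=(1.3338)
step 18: x0=(-1.5471) x1=(-0.0683) x2=(1.3093)
step 19: x0=(-1.5056) x1=(-0.1211) x2=(1.2823)
step 20: x0=(-1.4627) x1=(-0.1739) x2=(1.2530)
step 21: x0=(-1.4187) x1=(-0.2264) x2=(1.2214)
step 22: x0=(-1.3736) x1=(-0.2785) x2=(1.1875)
step 23: x0=(-1.3277) x1=(-0.3299) x2=(1.1516)
step 24: x0=(-1.2811) x1=(-0.3804) x2=(1.1137)
step 25: x0=(-1.2340) x1=(-0.4298) x2=(1.0739)
step 26: x0=(-1.1865) x1=(-0.4780) x2=(1.0324)
step 27: x0=(-1.1388) x1=(-0.5248) x2=(0.9892)
step 28: x0=(-1.0911) x1=(-0.5699) x2=(0.9446)
step 29: x0=(-1.0435) x1=(-0.6132) x2=(0.8986)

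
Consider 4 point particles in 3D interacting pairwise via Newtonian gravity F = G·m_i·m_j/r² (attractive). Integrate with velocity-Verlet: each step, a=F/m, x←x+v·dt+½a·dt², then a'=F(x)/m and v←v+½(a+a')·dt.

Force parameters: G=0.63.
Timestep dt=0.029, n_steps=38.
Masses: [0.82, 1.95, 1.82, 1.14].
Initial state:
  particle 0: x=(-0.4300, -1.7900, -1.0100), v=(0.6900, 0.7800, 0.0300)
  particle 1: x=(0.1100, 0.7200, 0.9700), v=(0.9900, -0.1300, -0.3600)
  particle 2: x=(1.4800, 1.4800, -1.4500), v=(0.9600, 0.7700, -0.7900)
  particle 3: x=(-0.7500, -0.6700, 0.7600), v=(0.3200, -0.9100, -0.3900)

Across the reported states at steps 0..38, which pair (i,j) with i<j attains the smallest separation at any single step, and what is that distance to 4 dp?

pair (0,3), distance 1.3739

step 0: x0=(-0.4300, -1.7900, -1.0100) x1=(0.1100, 0.7200, 0.9700) x2=(1.4800, 1.4800, -1.4500) x3=(-0.7500, -0.6700, 0.7600)
step 1: x0=(-0.4100, -1.7673, -1.0090) x1=(0.1387, 0.7161, 0.9595) x2=(1.5078, 1.5023, -1.4728) x3=(-0.7406, -0.6962, 0.7487)
step 2: x0=(-0.3899, -1.7444, -1.0079) x1=(0.1673, 0.7121, 0.9488) x2=(1.5355, 1.5245, -1.4956) x3=(-0.7309, -0.7222, 0.7372)
step 3: x0=(-0.3698, -1.7212, -1.0066) x1=(0.1958, 0.7079, 0.9380) x2=(1.5631, 1.5466, -1.5181) x3=(-0.7210, -0.7478, 0.7257)
step 4: x0=(-0.3497, -1.6979, -1.0051) x1=(0.2243, 0.7035, 0.9271) x2=(1.5906, 1.5687, -1.5406) x3=(-0.7109, -0.7732, 0.7141)
step 5: x0=(-0.3296, -1.6743, -1.0035) x1=(0.2527, 0.6989, 0.9160) x2=(1.6180, 1.5906, -1.5629) x3=(-0.7006, -0.7983, 0.7025)
step 6: x0=(-0.3095, -1.6506, -1.0016) x1=(0.2811, 0.6942, 0.9047) x2=(1.6453, 1.6125, -1.5851) x3=(-0.6900, -0.8232, 0.6907)
step 7: x0=(-0.2893, -1.6266, -0.9995) x1=(0.3094, 0.6893, 0.8933) x2=(1.6726, 1.6343, -1.6072) x3=(-0.6791, -0.8478, 0.6788)
step 8: x0=(-0.2691, -1.6024, -0.9973) x1=(0.3377, 0.6843, 0.8818) x2=(1.6997, 1.6560, -1.6292) x3=(-0.6681, -0.8722, 0.6669)
step 9: x0=(-0.2489, -1.5781, -0.9948) x1=(0.3659, 0.6791, 0.8701) x2=(1.7268, 1.6776, -1.6511) x3=(-0.6569, -0.8963, 0.6548)
step 10: x0=(-0.2286, -1.5535, -0.9921) x1=(0.3940, 0.6738, 0.8584) x2=(1.7537, 1.6992, -1.6728) x3=(-0.6454, -0.9203, 0.6426)
step 11: x0=(-0.2084, -1.5287, -0.9891) x1=(0.4221, 0.6684, 0.8464) x2=(1.7806, 1.7207, -1.6944) x3=(-0.6337, -0.9440, 0.6303)
step 12: x0=(-0.1881, -1.5037, -0.9859) x1=(0.4501, 0.6628, 0.8344) x2=(1.8074, 1.7420, -1.7159) x3=(-0.6218, -0.9675, 0.6178)
step 13: x0=(-0.1679, -1.4784, -0.9825) x1=(0.4781, 0.6571, 0.8222) x2=(1.8342, 1.7633, -1.7373) x3=(-0.6097, -0.9907, 0.6053)
step 14: x0=(-0.1476, -1.4530, -0.9788) x1=(0.5060, 0.6512, 0.8098) x2=(1.8608, 1.7846, -1.7586) x3=(-0.5974, -1.0138, 0.5926)
step 15: x0=(-0.1273, -1.4274, -0.9749) x1=(0.5339, 0.6452, 0.7974) x2=(1.8874, 1.8057, -1.7797) x3=(-0.5848, -1.0367, 0.5797)
step 16: x0=(-0.1070, -1.4016, -0.9707) x1=(0.5618, 0.6391, 0.7848) x2=(1.9139, 1.8267, -1.8008) x3=(-0.5721, -1.0593, 0.5667)
step 17: x0=(-0.0867, -1.3756, -0.9661) x1=(0.5895, 0.6329, 0.7720) x2=(1.9403, 1.8477, -1.8218) x3=(-0.5592, -1.0818, 0.5536)
step 18: x0=(-0.0664, -1.3494, -0.9614) x1=(0.6173, 0.6265, 0.7592) x2=(1.9667, 1.8686, -1.8426) x3=(-0.5460, -1.1040, 0.5403)
step 19: x0=(-0.0462, -1.3229, -0.9563) x1=(0.6449, 0.6201, 0.7462) x2=(1.9929, 1.8894, -1.8634) x3=(-0.5327, -1.1261, 0.5268)
step 20: x0=(-0.0259, -1.2964, -0.9509) x1=(0.6726, 0.6135, 0.7331) x2=(2.0191, 1.9101, -1.8840) x3=(-0.5191, -1.1480, 0.5132)
step 21: x0=(-0.0056, -1.2696, -0.9452) x1=(0.7001, 0.6068, 0.7198) x2=(2.0452, 1.9308, -1.9045) x3=(-0.5053, -1.1696, 0.4994)
step 22: x0=(0.0147, -1.2426, -0.9391) x1=(0.7277, 0.6000, 0.7065) x2=(2.0713, 1.9513, -1.9250) x3=(-0.4913, -1.1911, 0.4855)
step 23: x0=(0.0349, -1.2155, -0.9327) x1=(0.7551, 0.5930, 0.6930) x2=(2.0973, 1.9718, -1.9453) x3=(-0.4772, -1.2124, 0.4713)
step 24: x0=(0.0551, -1.1882, -0.9260) x1=(0.7826, 0.5860, 0.6793) x2=(2.1232, 1.9922, -1.9655) x3=(-0.4628, -1.2334, 0.4570)
step 25: x0=(0.0754, -1.1608, -0.9190) x1=(0.8099, 0.5788, 0.6656) x2=(2.1490, 2.0125, -1.9857) x3=(-0.4481, -1.2543, 0.4425)
step 26: x0=(0.0956, -1.1332, -0.9115) x1=(0.8372, 0.5716, 0.6517) x2=(2.1748, 2.0328, -2.0057) x3=(-0.4333, -1.2749, 0.4278)
step 27: x0=(0.1157, -1.1054, -0.9038) x1=(0.8645, 0.5642, 0.6377) x2=(2.2005, 2.0529, -2.0257) x3=(-0.4183, -1.2954, 0.4129)
step 28: x0=(0.1359, -1.0775, -0.8956) x1=(0.8917, 0.5567, 0.6235) x2=(2.2262, 2.0730, -2.0455) x3=(-0.4030, -1.3156, 0.3978)
step 29: x0=(0.1561, -1.0495, -0.8871) x1=(0.9188, 0.5491, 0.6092) x2=(2.2518, 2.0930, -2.0653) x3=(-0.3876, -1.3355, 0.3825)
step 30: x0=(0.1762, -1.0214, -0.8782) x1=(0.9459, 0.5414, 0.5948) x2=(2.2773, 2.1129, -2.0849) x3=(-0.3719, -1.3553, 0.3671)
step 31: x0=(0.1963, -0.9932, -0.8689) x1=(0.9730, 0.5336, 0.5803) x2=(2.3027, 2.1327, -2.1045) x3=(-0.3560, -1.3748, 0.3514)
step 32: x0=(0.2164, -0.9648, -0.8592) x1=(0.9999, 0.5256, 0.5656) x2=(2.3281, 2.1525, -2.1240) x3=(-0.3399, -1.3941, 0.3355)
step 33: x0=(0.2364, -0.9364, -0.8492) x1=(1.0268, 0.5176, 0.5508) x2=(2.3535, 2.1722, -2.1434) x3=(-0.3236, -1.4131, 0.3194)
step 34: x0=(0.2565, -0.9078, -0.8387) x1=(1.0537, 0.5094, 0.5359) x2=(2.3787, 2.1917, -2.1627) x3=(-0.3070, -1.4319, 0.3032)
step 35: x0=(0.2765, -0.8792, -0.8279) x1=(1.0805, 0.5012, 0.5208) x2=(2.4039, 2.2112, -2.1819) x3=(-0.2903, -1.4504, 0.2867)
step 36: x0=(0.2965, -0.8506, -0.8166) x1=(1.1072, 0.4928, 0.5056) x2=(2.4291, 2.2307, -2.2010) x3=(-0.2733, -1.4686, 0.2701)
step 37: x0=(0.3165, -0.8218, -0.8050) x1=(1.1338, 0.4843, 0.4902) x2=(2.4542, 2.2500, -2.2200) x3=(-0.2561, -1.4866, 0.2533)
step 38: x0=(0.3366, -0.7930, -0.7930) x1=(1.1604, 0.4757, 0.4747) x2=(2.4792, 2.2693, -2.2390) x3=(-0.2387, -1.5043, 0.2363)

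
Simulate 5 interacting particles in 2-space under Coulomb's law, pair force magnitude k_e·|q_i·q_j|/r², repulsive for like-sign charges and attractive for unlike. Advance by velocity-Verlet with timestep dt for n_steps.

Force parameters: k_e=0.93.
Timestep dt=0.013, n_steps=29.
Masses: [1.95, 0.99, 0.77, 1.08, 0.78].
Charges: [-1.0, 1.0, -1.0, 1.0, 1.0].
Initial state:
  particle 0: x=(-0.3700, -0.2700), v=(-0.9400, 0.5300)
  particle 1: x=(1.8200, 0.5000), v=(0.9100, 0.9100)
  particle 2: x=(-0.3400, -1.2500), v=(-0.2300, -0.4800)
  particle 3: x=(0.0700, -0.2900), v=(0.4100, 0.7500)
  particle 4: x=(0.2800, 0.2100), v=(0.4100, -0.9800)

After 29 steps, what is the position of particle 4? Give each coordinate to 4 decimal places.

step 0: x0=(-0.3700, -0.2700) x1=(1.8200, 0.5000) x2=(-0.3400, -1.2500) x3=(0.0700, -0.2900) x4=(0.2800, 0.2100)
step 1: x0=(-0.3820, -0.2630) x1=(1.8319, 0.5118) x2=(-0.3429, -1.2562) x3=(0.0748, -0.2805) x4=(0.2853, 0.1974)
step 2: x0=(-0.3934, -0.2559) x1=(1.8438, 0.5237) x2=(-0.3457, -1.2624) x3=(0.0786, -0.2717) x4=(0.2905, 0.1853)
step 3: x0=(-0.4044, -0.2487) x1=(1.8558, 0.5355) x2=(-0.3484, -1.2685) x3=(0.0815, -0.2634) x4=(0.2957, 0.1736)
step 4: x0=(-0.4149, -0.2413) x1=(1.8678, 0.5474) x2=(-0.3509, -1.2745) x3=(0.0833, -0.2558) x4=(0.3009, 0.1624)
step 5: x0=(-0.4250, -0.2338) x1=(1.8799, 0.5593) x2=(-0.3533, -1.2806) x3=(0.0842, -0.2489) x4=(0.3061, 0.1518)
step 6: x0=(-0.4347, -0.2262) x1=(1.8920, 0.5711) x2=(-0.3556, -1.2865) x3=(0.0842, -0.2428) x4=(0.3115, 0.1418)
step 7: x0=(-0.4440, -0.2184) x1=(1.9042, 0.5830) x2=(-0.3577, -1.2924) x3=(0.0831, -0.2373) x4=(0.3169, 0.1325)
step 8: x0=(-0.4528, -0.2106) x1=(1.9165, 0.5949) x2=(-0.3597, -1.2982) x3=(0.0810, -0.2326) x4=(0.3226, 0.1238)
step 9: x0=(-0.4613, -0.2026) x1=(1.9288, 0.6069) x2=(-0.3616, -1.3040) x3=(0.0780, -0.2286) x4=(0.3285, 0.1159)
step 10: x0=(-0.4694, -0.1946) x1=(1.9411, 0.6188) x2=(-0.3634, -1.3097) x3=(0.0738, -0.2254) x4=(0.3348, 0.1086)
step 11: x0=(-0.4771, -0.1864) x1=(1.9535, 0.6307) x2=(-0.3650, -1.3154) x3=(0.0686, -0.2229) x4=(0.3413, 0.1020)
step 12: x0=(-0.4844, -0.1782) x1=(1.9660, 0.6427) x2=(-0.3665, -1.3210) x3=(0.0623, -0.2211) x4=(0.3482, 0.0961)
step 13: x0=(-0.4914, -0.1699) x1=(1.9785, 0.6547) x2=(-0.3679, -1.3265) x3=(0.0550, -0.2200) x4=(0.3555, 0.0908)
step 14: x0=(-0.4980, -0.1615) x1=(1.9911, 0.6666) x2=(-0.3692, -1.3319) x3=(0.0465, -0.2194) x4=(0.3632, 0.0862)
step 15: x0=(-0.5042, -0.1531) x1=(2.0037, 0.6786) x2=(-0.3703, -1.3373) x3=(0.0370, -0.2195) x4=(0.3713, 0.0821)
step 16: x0=(-0.5101, -0.1446) x1=(2.0163, 0.6907) x2=(-0.3714, -1.3426) x3=(0.0264, -0.2201) x4=(0.3799, 0.0785)
step 17: x0=(-0.5155, -0.1360) x1=(2.0290, 0.7027) x2=(-0.3723, -1.3478) x3=(0.0147, -0.2212) x4=(0.3888, 0.0754)
step 18: x0=(-0.5206, -0.1275) x1=(2.0418, 0.7147) x2=(-0.3731, -1.3529) x3=(0.0020, -0.2227) x4=(0.3980, 0.0727)
step 19: x0=(-0.5254, -0.1189) x1=(2.0545, 0.7268) x2=(-0.3738, -1.3580) x3=(-0.0118, -0.2246) x4=(0.4077, 0.0703)
step 20: x0=(-0.5297, -0.1103) x1=(2.0674, 0.7389) x2=(-0.3744, -1.3629) x3=(-0.0266, -0.2268) x4=(0.4176, 0.0682)
step 21: x0=(-0.5337, -0.1017) x1=(2.0802, 0.7510) x2=(-0.3748, -1.3678) x3=(-0.0425, -0.2292) x4=(0.4278, 0.0664)
step 22: x0=(-0.5373, -0.0931) x1=(2.0931, 0.7631) x2=(-0.3752, -1.3726) x3=(-0.0593, -0.2319) x4=(0.4383, 0.0649)
step 23: x0=(-0.5405, -0.0845) x1=(2.1061, 0.7752) x2=(-0.3754, -1.3772) x3=(-0.0771, -0.2348) x4=(0.4489, 0.0635)
step 24: x0=(-0.5433, -0.0760) x1=(2.1191, 0.7873) x2=(-0.3756, -1.3818) x3=(-0.0959, -0.2378) x4=(0.4598, 0.0622)
step 25: x0=(-0.5456, -0.0675) x1=(2.1321, 0.7995) x2=(-0.3756, -1.3863) x3=(-0.1157, -0.2408) x4=(0.4708, 0.0611)
step 26: x0=(-0.5476, -0.0591) x1=(2.1452, 0.8116) x2=(-0.3756, -1.3907) x3=(-0.1364, -0.2439) x4=(0.4820, 0.0601)
step 27: x0=(-0.5491, -0.0508) x1=(2.1583, 0.8238) x2=(-0.3754, -1.3949) x3=(-0.1581, -0.2469) x4=(0.4932, 0.0592)
step 28: x0=(-0.5501, -0.0427) x1=(2.1714, 0.8360) x2=(-0.3752, -1.3991) x3=(-0.1808, -0.2498) x4=(0.5046, 0.0583)
step 29: x0=(-0.5507, -0.0347) x1=(2.1846, 0.8482) x2=(-0.3749, -1.4031) x3=(-0.2045, -0.2525) x4=(0.5159, 0.0575)

(0.5159, 0.0575)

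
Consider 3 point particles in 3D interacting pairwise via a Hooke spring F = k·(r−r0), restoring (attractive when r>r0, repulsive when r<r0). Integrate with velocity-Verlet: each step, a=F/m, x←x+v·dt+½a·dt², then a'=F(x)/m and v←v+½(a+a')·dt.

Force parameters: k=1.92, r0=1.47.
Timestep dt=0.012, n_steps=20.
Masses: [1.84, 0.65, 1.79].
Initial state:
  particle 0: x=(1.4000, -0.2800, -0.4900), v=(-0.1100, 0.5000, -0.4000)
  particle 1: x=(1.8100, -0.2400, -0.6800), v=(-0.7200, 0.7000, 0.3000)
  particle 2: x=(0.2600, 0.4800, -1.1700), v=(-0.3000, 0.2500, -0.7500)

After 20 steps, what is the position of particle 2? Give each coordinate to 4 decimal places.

step 0: x0=(1.4000, -0.2800, -0.4900) x1=(1.8100, -0.2400, -0.6800) x2=(0.2600, 0.4800, -1.1700)
step 1: x0=(1.3986, -0.2740, -0.4948) x1=(1.8015, -0.2316, -0.6765) x2=(0.2564, 0.4830, -1.1790)
step 2: x0=(1.3971, -0.2680, -0.4995) x1=(1.7933, -0.2230, -0.6732) x2=(0.2529, 0.4860, -1.1880)
step 3: x0=(1.3954, -0.2620, -0.5041) x1=(1.7854, -0.2144, -0.6702) x2=(0.2494, 0.4889, -1.1969)
step 4: x0=(1.3935, -0.2561, -0.5087) x1=(1.7777, -0.2056, -0.6673) x2=(0.2460, 0.4918, -1.2059)
step 5: x0=(1.3916, -0.2501, -0.5133) x1=(1.7704, -0.1968, -0.6647) x2=(0.2426, 0.4947, -1.2148)
step 6: x0=(1.3894, -0.2442, -0.5178) x1=(1.7634, -0.1879, -0.6622) x2=(0.2393, 0.4976, -1.2237)
step 7: x0=(1.3871, -0.2383, -0.5222) x1=(1.7566, -0.1788, -0.6600) x2=(0.2360, 0.5004, -1.2326)
step 8: x0=(1.3846, -0.2324, -0.5266) x1=(1.7502, -0.1696, -0.6580) x2=(0.2327, 0.5033, -1.2414)
step 9: x0=(1.3820, -0.2265, -0.5309) x1=(1.7442, -0.1603, -0.6561) x2=(0.2295, 0.5061, -1.2503)
step 10: x0=(1.3793, -0.2207, -0.5352) x1=(1.7384, -0.1509, -0.6545) x2=(0.2264, 0.5088, -1.2591)
step 11: x0=(1.3763, -0.2148, -0.5394) x1=(1.7330, -0.1414, -0.6530) x2=(0.2233, 0.5116, -1.2679)
step 12: x0=(1.3732, -0.2090, -0.5436) x1=(1.7279, -0.1317, -0.6517) x2=(0.2202, 0.5143, -1.2767)
step 13: x0=(1.3700, -0.2033, -0.5478) x1=(1.7231, -0.1218, -0.6506) x2=(0.2172, 0.5170, -1.2854)
step 14: x0=(1.3665, -0.1975, -0.5519) x1=(1.7186, -0.1119, -0.6496) x2=(0.2143, 0.5197, -1.2942)
step 15: x0=(1.3630, -0.1918, -0.5560) x1=(1.7145, -0.1018, -0.6488) x2=(0.2113, 0.5224, -1.3029)
step 16: x0=(1.3592, -0.1861, -0.5601) x1=(1.7108, -0.0915, -0.6482) x2=(0.2085, 0.5251, -1.3116)
step 17: x0=(1.3553, -0.1805, -0.5641) x1=(1.7073, -0.0811, -0.6478) x2=(0.2056, 0.5277, -1.3202)
step 18: x0=(1.3512, -0.1749, -0.5680) x1=(1.7042, -0.0705, -0.6474) x2=(0.2029, 0.5303, -1.3289)
step 19: x0=(1.3470, -0.1693, -0.5720) x1=(1.7014, -0.0597, -0.6473) x2=(0.2001, 0.5329, -1.3375)
step 20: x0=(1.3426, -0.1638, -0.5759) x1=(1.6990, -0.0487, -0.6473) x2=(0.1975, 0.5355, -1.3461)

(0.1975, 0.5355, -1.3461)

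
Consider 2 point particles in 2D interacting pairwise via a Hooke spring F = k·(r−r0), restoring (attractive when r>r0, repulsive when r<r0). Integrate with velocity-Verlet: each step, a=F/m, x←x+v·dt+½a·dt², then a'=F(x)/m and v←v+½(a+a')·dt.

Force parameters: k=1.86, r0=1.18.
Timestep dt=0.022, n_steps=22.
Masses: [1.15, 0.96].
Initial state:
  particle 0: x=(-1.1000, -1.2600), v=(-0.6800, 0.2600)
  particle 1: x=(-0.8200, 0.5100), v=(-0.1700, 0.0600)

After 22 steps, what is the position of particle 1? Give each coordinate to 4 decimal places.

(-0.9277, 0.4156)

step 0: x0=(-1.1000, -1.2600) x1=(-0.8200, 0.5100)
step 1: x0=(-1.1149, -1.2540) x1=(-0.8238, 0.5110)
step 2: x0=(-1.1298, -1.2476) x1=(-0.8277, 0.5115)
step 3: x0=(-1.1445, -1.2407) x1=(-0.8316, 0.5114)
step 4: x0=(-1.1592, -1.2334) x1=(-0.8357, 0.5108)
step 5: x0=(-1.1738, -1.2256) x1=(-0.8399, 0.5096)
step 6: x0=(-1.1883, -1.2173) x1=(-0.8442, 0.5079)
step 7: x0=(-1.2027, -1.2086) x1=(-0.8485, 0.5056)
step 8: x0=(-1.2171, -1.1994) x1=(-0.8530, 0.5028)
step 9: x0=(-1.2313, -1.1899) x1=(-0.8576, 0.4995)
step 10: x0=(-1.2455, -1.1799) x1=(-0.8624, 0.4957)
step 11: x0=(-1.2595, -1.1695) x1=(-0.8672, 0.4914)
step 12: x0=(-1.2735, -1.1586) x1=(-0.8721, 0.4867)
step 13: x0=(-1.2873, -1.1474) x1=(-0.8772, 0.4814)
step 14: x0=(-1.3011, -1.1359) x1=(-0.8823, 0.4757)
step 15: x0=(-1.3148, -1.1239) x1=(-0.8876, 0.4696)
step 16: x0=(-1.3284, -1.1116) x1=(-0.8930, 0.4630)
step 17: x0=(-1.3418, -1.0990) x1=(-0.8985, 0.4560)
step 18: x0=(-1.3552, -1.0860) x1=(-0.9042, 0.4487)
step 19: x0=(-1.3685, -1.0727) x1=(-0.9099, 0.4409)
step 20: x0=(-1.3817, -1.0591) x1=(-0.9157, 0.4328)
step 21: x0=(-1.3948, -1.0453) x1=(-0.9217, 0.4244)
step 22: x0=(-1.4079, -1.0311) x1=(-0.9277, 0.4156)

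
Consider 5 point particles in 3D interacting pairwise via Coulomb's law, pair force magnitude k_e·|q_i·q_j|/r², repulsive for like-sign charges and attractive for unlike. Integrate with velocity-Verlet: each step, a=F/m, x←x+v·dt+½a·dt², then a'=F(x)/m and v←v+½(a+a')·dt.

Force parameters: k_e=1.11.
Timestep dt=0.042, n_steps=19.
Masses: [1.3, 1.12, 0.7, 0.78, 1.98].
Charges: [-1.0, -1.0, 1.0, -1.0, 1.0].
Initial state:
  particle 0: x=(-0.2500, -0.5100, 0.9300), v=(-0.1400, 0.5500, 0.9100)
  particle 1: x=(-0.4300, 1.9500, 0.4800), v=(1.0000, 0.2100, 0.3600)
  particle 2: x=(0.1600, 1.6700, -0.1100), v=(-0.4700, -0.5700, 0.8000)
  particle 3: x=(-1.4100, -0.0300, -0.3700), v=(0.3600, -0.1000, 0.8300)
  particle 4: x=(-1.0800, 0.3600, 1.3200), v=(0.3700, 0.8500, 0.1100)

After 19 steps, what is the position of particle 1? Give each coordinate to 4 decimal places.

(0.1943, 1.6005, 0.5326)

step 0: x0=(-0.2500, -0.5100, 0.9300) x1=(-0.4300, 1.9500, 0.4800) x2=(0.1600, 1.6700, -0.1100) x3=(-1.4100, -0.0300, -0.3700) x4=(-1.0800, 0.3600, 1.3200)
step 1: x0=(-0.2560, -0.4866, 0.9685) x1=(-0.3873, 1.9585, 0.4945) x2=(0.1390, 1.6464, -0.0753) x3=(-1.3950, -0.0340, -0.3351) x4=(-1.0643, 0.3955, 1.3244)
step 2: x0=(-0.2623, -0.4627, 1.0076) x1=(-0.3430, 1.9663, 0.5076) x2=(0.1153, 1.6238, -0.0380) x3=(-1.3802, -0.0377, -0.3001) x4=(-1.0482, 0.4306, 1.3283)
step 3: x0=(-0.2689, -0.4382, 1.0471) x1=(-0.2972, 1.9729, 0.5190) x2=(0.0889, 1.6026, 0.0021) x3=(-1.3656, -0.0409, -0.2649) x4=(-1.0318, 0.4653, 1.3317)
step 4: x0=(-0.2757, -0.4130, 1.0873) x1=(-0.2498, 1.9781, 0.5284) x2=(0.0598, 1.5834, 0.0454) x3=(-1.3512, -0.0437, -0.2297) x4=(-1.0151, 0.4994, 1.3346)
step 5: x0=(-0.2829, -0.3872, 1.1279) x1=(-0.2009, 1.9814, 0.5356) x2=(0.0280, 1.5669, 0.0925) x3=(-1.3370, -0.0459, -0.1943) x4=(-0.9980, 0.5330, 1.3372)
step 6: x0=(-0.2903, -0.3606, 1.1690) x1=(-0.1506, 1.9821, 0.5402) x2=(-0.0062, 1.5541, 0.1438) x3=(-1.3229, -0.0476, -0.1588) x4=(-0.9806, 0.5661, 1.3393)
step 7: x0=(-0.2981, -0.3331, 1.2107) x1=(-0.0993, 1.9795, 0.5419) x2=(-0.0422, 1.5463, 0.1999) x3=(-1.3090, -0.0488, -0.1231) x4=(-0.9629, 0.5985, 1.3411)
step 8: x0=(-0.3062, -0.3048, 1.2527) x1=(-0.0474, 1.9726, 0.5403) x2=(-0.0792, 1.5451, 0.2611) x3=(-1.2953, -0.0493, -0.0874) x4=(-0.9448, 0.6302, 1.3425)
step 9: x0=(-0.3146, -0.2756, 1.2952) x1=(0.0040, 1.9603, 0.5352) x2=(-0.1155, 1.5522, 0.3277) x3=(-1.2818, -0.0491, -0.0515) x4=(-0.9264, 0.6611, 1.3436)
step 10: x0=(-0.3234, -0.2454, 1.3382) x1=(0.0533, 1.9413, 0.5270) x2=(-0.1485, 1.5697, 0.3992) x3=(-1.2684, -0.0483, -0.0155) x4=(-0.9078, 0.6912, 1.3445)
step 11: x0=(-0.3325, -0.2141, 1.3815) x1=(0.0984, 1.9149, 0.5163) x2=(-0.1748, 1.5988, 0.4742) x3=(-1.2552, -0.0467, 0.0207) x4=(-0.8888, 0.7204, 1.3452)
step 12: x0=(-0.3420, -0.1817, 1.4251) x1=(0.1370, 1.8813, 0.5049) x2=(-0.1905, 1.6395, 0.5502) x3=(-1.2422, -0.0443, 0.0571) x4=(-0.8696, 0.7486, 1.3457)
step 13: x0=(-0.3519, -0.1482, 1.4691) x1=(0.1671, 1.8416, 0.4949) x2=(-0.1925, 1.6899, 0.6236) x3=(-1.2293, -0.0412, 0.0935) x4=(-0.8501, 0.7758, 1.3461)
step 14: x0=(-0.3621, -0.1134, 1.5133) x1=(0.1881, 1.7982, 0.4883) x2=(-0.1796, 1.7463, 0.6910) x3=(-1.2167, -0.0374, 0.1302) x4=(-0.8303, 0.8017, 1.3464)
step 15: x0=(-0.3727, -0.0774, 1.5578) x1=(0.2005, 1.7539, 0.4866) x2=(-0.1527, 1.8046, 0.7503) x3=(-1.2043, -0.0328, 0.1669) x4=(-0.8103, 0.8265, 1.3466)
step 16: x0=(-0.3837, -0.0400, 1.6026) x1=(0.2057, 1.7107, 0.4904) x2=(-0.1141, 1.8614, 0.8005) x3=(-1.1922, -0.0275, 0.2038) x4=(-0.7901, 0.8499, 1.3467)
step 17: x0=(-0.3950, -0.0013, 1.6474) x1=(0.2054, 1.6703, 0.4996) x2=(-0.0664, 1.9144, 0.8419) x3=(-1.1803, -0.0216, 0.2407) x4=(-0.7696, 0.8721, 1.3467)
step 18: x0=(-0.4067, 0.0387, 1.6924) x1=(0.2012, 1.6334, 0.5139) x2=(-0.0122, 1.9620, 0.8751) x3=(-1.1687, -0.0149, 0.2777) x4=(-0.7489, 0.8929, 1.3466)
step 19: x0=(-0.4186, 0.0802, 1.7374) x1=(0.1943, 1.6005, 0.5326) x2=(0.0464, 2.0037, 0.9013) x3=(-1.1573, -0.0076, 0.3148) x4=(-0.7279, 0.9124, 1.3465)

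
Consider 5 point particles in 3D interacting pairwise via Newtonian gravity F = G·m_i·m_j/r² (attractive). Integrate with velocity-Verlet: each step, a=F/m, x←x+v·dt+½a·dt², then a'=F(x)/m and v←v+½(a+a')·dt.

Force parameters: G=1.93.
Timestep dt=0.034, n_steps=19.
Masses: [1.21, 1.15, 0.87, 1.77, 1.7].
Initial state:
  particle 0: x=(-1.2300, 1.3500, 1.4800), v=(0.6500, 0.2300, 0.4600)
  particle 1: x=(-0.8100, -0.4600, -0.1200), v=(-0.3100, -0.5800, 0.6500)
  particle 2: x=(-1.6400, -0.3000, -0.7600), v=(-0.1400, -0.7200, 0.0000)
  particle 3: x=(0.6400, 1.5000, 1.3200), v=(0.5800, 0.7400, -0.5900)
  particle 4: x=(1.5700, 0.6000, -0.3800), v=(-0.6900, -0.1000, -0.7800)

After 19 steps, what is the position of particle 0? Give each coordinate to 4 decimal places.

step 0: x0=(-1.2300, 1.3500, 1.4800) x1=(-0.8100, -0.4600, -0.1200) x2=(-1.6400, -0.3000, -0.7600) x3=(0.6400, 1.5000, 1.3200) x4=(1.5700, 0.6000, -0.3800)
step 1: x0=(-1.2072, 1.3576, 1.4953) x1=(-0.8209, -0.4791, -0.0982) x2=(-1.6436, -0.3244, -0.7591) x3=(0.6594, 1.5248, 1.2995) x4=(1.5460, 0.5967, -0.4061)
step 2: x0=(-1.1830, 1.3648, 1.5098) x1=(-0.8324, -0.4971, -0.0770) x2=(-1.6449, -0.3487, -0.7563) x3=(0.6781, 1.5489, 1.2782) x4=(1.5210, 0.5936, -0.4314)
step 3: x0=(-1.1574, 1.3715, 1.5235) x1=(-0.8445, -0.5140, -0.0564) x2=(-1.6438, -0.3729, -0.7516) x3=(0.6962, 1.5722, 1.2561) x4=(1.4949, 0.5908, -0.4558)
step 4: x0=(-1.1305, 1.3779, 1.5365) x1=(-0.8572, -0.5297, -0.0365) x2=(-1.6406, -0.3969, -0.7450) x3=(0.7135, 1.5948, 1.2332) x4=(1.4678, 0.5882, -0.4793)
step 5: x0=(-1.1022, 1.3838, 1.5486) x1=(-0.8705, -0.5443, -0.0174) x2=(-1.6351, -0.4208, -0.7364) x3=(0.7302, 1.6166, 1.2095) x4=(1.4397, 0.5859, -0.5019)
step 6: x0=(-1.0726, 1.3893, 1.5599) x1=(-0.8843, -0.5578, 0.0009) x2=(-1.6273, -0.4444, -0.7259) x3=(0.7461, 1.6376, 1.1851) x4=(1.4107, 0.5838, -0.5236)
step 7: x0=(-1.0416, 1.3945, 1.5703) x1=(-0.8987, -0.5703, 0.0183) x2=(-1.6173, -0.4679, -0.7134) x3=(0.7613, 1.6577, 1.1600) x4=(1.3806, 0.5820, -0.5444)
step 8: x0=(-1.0093, 1.3993, 1.5799) x1=(-0.9137, -0.5816, 0.0347) x2=(-1.6050, -0.4911, -0.6987) x3=(0.7758, 1.6771, 1.1342) x4=(1.3497, 0.5805, -0.5643)
step 9: x0=(-0.9757, 1.4037, 1.5885) x1=(-0.9293, -0.5918, 0.0501) x2=(-1.5904, -0.5140, -0.6819) x3=(0.7895, 1.6956, 1.1077) x4=(1.3177, 0.5793, -0.5831)
step 10: x0=(-0.9408, 1.4077, 1.5962) x1=(-0.9454, -0.6010, 0.0642) x2=(-1.5734, -0.5366, -0.6627) x3=(0.8024, 1.7132, 1.0806) x4=(1.2849, 0.5784, -0.6010)
step 11: x0=(-0.9045, 1.4114, 1.6029) x1=(-0.9623, -0.6091, 0.0770) x2=(-1.5540, -0.5590, -0.6411) x3=(0.8146, 1.7299, 1.0528) x4=(1.2512, 0.5778, -0.6179)
step 12: x0=(-0.8670, 1.4147, 1.6086) x1=(-0.9798, -0.6163, 0.0883) x2=(-1.5321, -0.5809, -0.6168) x3=(0.8259, 1.7457, 1.0244) x4=(1.2166, 0.5776, -0.6338)
step 13: x0=(-0.8282, 1.4178, 1.6133) x1=(-0.9981, -0.6224, 0.0980) x2=(-1.5076, -0.6025, -0.5897) x3=(0.8364, 1.7605, 0.9953) x4=(1.1811, 0.5776, -0.6487)
step 14: x0=(-0.7881, 1.4204, 1.6169) x1=(-1.0172, -0.6276, 0.1057) x2=(-1.4804, -0.6236, -0.5595) x3=(0.8460, 1.7744, 0.9658) x4=(1.1448, 0.5780, -0.6624)
step 15: x0=(-0.7467, 1.4228, 1.6194) x1=(-1.0373, -0.6318, 0.1111) x2=(-1.4502, -0.6441, -0.5258) x3=(0.8548, 1.7873, 0.9356) x4=(1.1076, 0.5788, -0.6751)
step 16: x0=(-0.7040, 1.4249, 1.6208) x1=(-1.0585, -0.6352, 0.1140) x2=(-1.4170, -0.6640, -0.4880) x3=(0.8626, 1.7992, 0.9050) x4=(1.0696, 0.5799, -0.6867)
step 17: x0=(-0.6601, 1.4266, 1.6209) x1=(-1.0809, -0.6379, 0.1135) x2=(-1.3804, -0.6830, -0.4455) x3=(0.8696, 1.8100, 0.8738) x4=(1.0307, 0.5815, -0.6972)
step 18: x0=(-0.6149, 1.4281, 1.6198) x1=(-1.1048, -0.6401, 0.1090) x2=(-1.3401, -0.7010, -0.3971) x3=(0.8756, 1.8198, 0.8422) x4=(0.9911, 0.5834, -0.7065)
step 19: x0=(-0.5685, 1.4293, 1.6174) x1=(-1.1305, -0.6420, 0.0991) x2=(-1.2957, -0.7174, -0.3412) x3=(0.8806, 1.8285, 0.8101) x4=(0.9507, 0.5857, -0.7147)

(-0.5685, 1.4293, 1.6174)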